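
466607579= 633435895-166828316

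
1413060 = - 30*( - 47102 )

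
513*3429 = 1759077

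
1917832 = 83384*23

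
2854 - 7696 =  - 4842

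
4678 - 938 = 3740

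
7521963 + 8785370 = 16307333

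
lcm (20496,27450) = 1537200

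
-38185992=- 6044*6318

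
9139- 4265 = 4874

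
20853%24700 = 20853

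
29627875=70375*421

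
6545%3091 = 363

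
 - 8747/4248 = -8747/4248=- 2.06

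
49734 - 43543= 6191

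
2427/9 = 269+2/3 =269.67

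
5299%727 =210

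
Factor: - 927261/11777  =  - 3^3*61^1*563^1*11777^( - 1 ) 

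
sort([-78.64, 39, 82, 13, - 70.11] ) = [ - 78.64 , - 70.11,13, 39,82] 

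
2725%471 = 370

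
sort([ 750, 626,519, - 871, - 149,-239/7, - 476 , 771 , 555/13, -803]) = [ - 871, - 803 ,- 476, - 149, - 239/7, 555/13, 519 , 626, 750,771]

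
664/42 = 332/21 = 15.81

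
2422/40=60 + 11/20 =60.55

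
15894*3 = 47682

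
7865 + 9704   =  17569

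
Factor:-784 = -2^4*7^2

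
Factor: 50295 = 3^1*5^1*7^1*479^1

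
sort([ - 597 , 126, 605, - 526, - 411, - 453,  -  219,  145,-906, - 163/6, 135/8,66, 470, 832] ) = [ - 906, - 597 , - 526, - 453, - 411, - 219,-163/6,135/8,66, 126, 145,470, 605 , 832 ] 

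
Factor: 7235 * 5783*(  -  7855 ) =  - 328653239275 = -5^2*1447^1* 1571^1 * 5783^1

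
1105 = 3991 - 2886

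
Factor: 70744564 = 2^2* 11^1*1607831^1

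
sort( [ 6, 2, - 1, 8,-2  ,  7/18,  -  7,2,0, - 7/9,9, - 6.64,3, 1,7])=[ - 7, - 6.64, - 2 , - 1, - 7/9,0,  7/18, 1, 2,2, 3 , 6,7,8, 9]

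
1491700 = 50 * 29834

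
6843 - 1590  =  5253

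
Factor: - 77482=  - 2^1*19^1*2039^1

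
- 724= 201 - 925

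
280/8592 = 35/1074  =  0.03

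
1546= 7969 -6423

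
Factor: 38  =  2^1*19^1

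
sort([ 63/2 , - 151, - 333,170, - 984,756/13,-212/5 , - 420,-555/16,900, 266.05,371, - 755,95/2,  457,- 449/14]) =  [ - 984, - 755, - 420, - 333, - 151, - 212/5, - 555/16, - 449/14,  63/2, 95/2,756/13, 170, 266.05, 371, 457,900 ] 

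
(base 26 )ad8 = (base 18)13GE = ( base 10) 7106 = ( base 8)15702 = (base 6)52522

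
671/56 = 11 + 55/56 = 11.98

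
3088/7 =441+1/7= 441.14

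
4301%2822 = 1479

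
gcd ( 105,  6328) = 7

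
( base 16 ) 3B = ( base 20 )2j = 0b111011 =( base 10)59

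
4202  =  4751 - 549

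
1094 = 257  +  837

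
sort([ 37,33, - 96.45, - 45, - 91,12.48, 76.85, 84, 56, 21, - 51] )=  [ - 96.45, - 91,-51, - 45, 12.48,  21, 33, 37, 56,  76.85 , 84]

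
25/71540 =5/14308 = 0.00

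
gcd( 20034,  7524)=18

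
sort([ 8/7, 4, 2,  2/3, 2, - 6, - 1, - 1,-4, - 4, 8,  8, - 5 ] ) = [-6,  -  5, - 4,-4, - 1, - 1,2/3,8/7, 2,2,4,8, 8 ] 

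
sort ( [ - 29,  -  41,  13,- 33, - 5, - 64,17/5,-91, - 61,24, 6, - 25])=[ - 91, - 64 , - 61, - 41,-33, -29, - 25, - 5, 17/5,6 , 13, 24 ]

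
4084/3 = 1361 + 1/3 = 1361.33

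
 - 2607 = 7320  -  9927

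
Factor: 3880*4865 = 18876200 = 2^3 * 5^2*7^1*97^1*139^1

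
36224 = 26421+9803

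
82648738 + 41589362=124238100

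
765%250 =15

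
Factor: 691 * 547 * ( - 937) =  - 354164449=- 547^1*691^1*937^1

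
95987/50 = 1919+37/50= 1919.74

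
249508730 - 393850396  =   -144341666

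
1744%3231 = 1744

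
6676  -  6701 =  - 25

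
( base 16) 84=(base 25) 57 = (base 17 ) 7D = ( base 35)3R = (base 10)132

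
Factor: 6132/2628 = 3^ (-1)*7^1 = 7/3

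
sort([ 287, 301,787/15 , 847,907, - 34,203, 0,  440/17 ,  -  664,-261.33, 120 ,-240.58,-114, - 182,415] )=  [ - 664,-261.33, - 240.58 , - 182,-114, - 34,0,440/17,787/15,  120, 203, 287,  301, 415, 847, 907 ] 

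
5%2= 1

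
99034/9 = 99034/9 = 11003.78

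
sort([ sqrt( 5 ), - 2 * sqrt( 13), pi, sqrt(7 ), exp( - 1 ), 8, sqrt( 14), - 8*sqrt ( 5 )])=[ - 8*sqrt ( 5),-2*sqrt (13),exp(-1), sqrt( 5),sqrt ( 7), pi, sqrt( 14), 8 ] 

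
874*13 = 11362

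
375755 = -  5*(-75151 )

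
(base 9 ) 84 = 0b1001100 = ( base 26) 2o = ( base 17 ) 48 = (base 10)76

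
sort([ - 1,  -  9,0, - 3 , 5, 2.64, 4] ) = [  -  9 , - 3, - 1,0,2.64 , 4, 5]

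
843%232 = 147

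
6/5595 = 2/1865=0.00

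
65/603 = 65/603 = 0.11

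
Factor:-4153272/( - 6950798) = 2076636/3475399  =  2^2*3^1 * 563^( - 1 )*6173^(-1)*173053^1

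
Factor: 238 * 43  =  10234 = 2^1*7^1*17^1 * 43^1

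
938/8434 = 469/4217 = 0.11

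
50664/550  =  92 + 32/275 = 92.12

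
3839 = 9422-5583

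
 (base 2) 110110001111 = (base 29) 43k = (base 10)3471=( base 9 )4676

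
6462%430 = 12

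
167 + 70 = 237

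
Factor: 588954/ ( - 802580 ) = -2^( - 1)*3^1*5^( - 1) * 103^1*953^1*40129^( - 1)=- 294477/401290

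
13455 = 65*207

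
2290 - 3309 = -1019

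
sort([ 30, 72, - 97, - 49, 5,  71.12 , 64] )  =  [ - 97, - 49, 5,  30,64, 71.12, 72] 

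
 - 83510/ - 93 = 83510/93  =  897.96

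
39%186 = 39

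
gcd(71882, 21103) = 1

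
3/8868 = 1/2956 = 0.00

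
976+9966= 10942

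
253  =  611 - 358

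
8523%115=13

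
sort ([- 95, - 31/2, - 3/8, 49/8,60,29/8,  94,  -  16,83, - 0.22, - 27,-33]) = [ - 95, - 33, - 27,  -  16,-31/2, - 3/8,-0.22,  29/8,49/8, 60,83,94]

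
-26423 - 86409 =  - 112832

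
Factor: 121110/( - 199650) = -367/605= -5^ ( - 1)*11^(-2)*367^1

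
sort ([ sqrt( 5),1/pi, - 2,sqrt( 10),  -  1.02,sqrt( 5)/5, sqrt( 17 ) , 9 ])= [ - 2, - 1.02,1/pi , sqrt(5)/5,sqrt(5 ),sqrt( 10),sqrt( 17 ), 9]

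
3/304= 3/304 = 0.01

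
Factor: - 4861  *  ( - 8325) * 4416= 2^6 * 3^3*5^2*23^1*37^1 * 4861^1 = 178705915200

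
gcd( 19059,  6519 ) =3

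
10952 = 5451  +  5501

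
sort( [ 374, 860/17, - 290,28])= [-290,28,  860/17, 374] 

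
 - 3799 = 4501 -8300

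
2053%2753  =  2053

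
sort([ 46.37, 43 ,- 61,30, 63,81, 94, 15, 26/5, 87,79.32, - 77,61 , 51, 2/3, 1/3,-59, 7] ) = [ - 77,-61, - 59, 1/3, 2/3, 26/5,7, 15,30, 43,46.37,51, 61, 63,79.32,  81, 87,94 ]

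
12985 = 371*35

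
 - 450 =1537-1987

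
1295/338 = 3 + 281/338= 3.83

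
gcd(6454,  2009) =7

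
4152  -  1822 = 2330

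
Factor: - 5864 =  - 2^3*733^1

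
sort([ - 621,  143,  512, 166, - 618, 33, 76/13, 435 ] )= [  -  621 , - 618,76/13,33,  143, 166,435, 512 ]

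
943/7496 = 943/7496 = 0.13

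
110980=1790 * 62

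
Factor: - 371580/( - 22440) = 2^( - 1)*17^ (-1 )*563^1 = 563/34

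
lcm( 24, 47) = 1128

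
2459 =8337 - 5878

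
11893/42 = 1699/6 = 283.17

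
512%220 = 72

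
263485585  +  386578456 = 650064041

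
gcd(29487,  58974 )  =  29487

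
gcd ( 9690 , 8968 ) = 38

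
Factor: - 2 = -2^1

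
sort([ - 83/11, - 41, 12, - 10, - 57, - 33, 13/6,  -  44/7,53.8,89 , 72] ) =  [ - 57, - 41 ,  -  33, - 10, - 83/11, - 44/7,13/6, 12 , 53.8,72, 89 ]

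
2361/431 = 2361/431 = 5.48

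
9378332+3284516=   12662848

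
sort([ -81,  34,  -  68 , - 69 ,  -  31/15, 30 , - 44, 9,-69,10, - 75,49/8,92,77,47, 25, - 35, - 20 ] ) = [  -  81 , - 75, - 69,-69, - 68, - 44,-35, - 20, -31/15,49/8,9,10, 25,30, 34,47,77,92 ] 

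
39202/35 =1120+2/35 =1120.06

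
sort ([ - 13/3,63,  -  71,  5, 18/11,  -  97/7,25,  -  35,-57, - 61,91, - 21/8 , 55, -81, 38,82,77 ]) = [ - 81, - 71,-61,  -  57, - 35, - 97/7,  -  13/3,-21/8,18/11,5,25,  38, 55,63, 77,82,91 ]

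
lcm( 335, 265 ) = 17755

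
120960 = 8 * 15120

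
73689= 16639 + 57050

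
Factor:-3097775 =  - 5^2*123911^1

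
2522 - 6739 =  - 4217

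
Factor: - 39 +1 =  - 38 = - 2^1*19^1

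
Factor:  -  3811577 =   -  7^1*11^1*59^1 *839^1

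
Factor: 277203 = 3^1*92401^1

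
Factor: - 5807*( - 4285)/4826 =24882995/4826 = 2^( - 1 )* 5^1*19^( - 1)*127^(-1)*857^1*5807^1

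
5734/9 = 5734/9  =  637.11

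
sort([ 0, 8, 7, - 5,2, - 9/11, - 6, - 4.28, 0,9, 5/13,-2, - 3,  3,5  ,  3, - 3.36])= [ - 6, - 5, - 4.28 , - 3.36, - 3,-2 ,  -  9/11, 0,  0,5/13, 2,3,3, 5,7,  8, 9 ] 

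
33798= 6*5633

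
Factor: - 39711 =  - 3^1 * 7^1 * 31^1*61^1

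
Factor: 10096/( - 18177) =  - 2^4*3^( - 1)*73^( - 1 ) * 83^( - 1 )*631^1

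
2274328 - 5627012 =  - 3352684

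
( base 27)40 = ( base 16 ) 6C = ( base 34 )36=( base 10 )108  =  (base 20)58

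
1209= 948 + 261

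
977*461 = 450397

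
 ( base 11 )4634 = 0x17c7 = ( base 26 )903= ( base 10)6087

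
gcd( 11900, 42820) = 20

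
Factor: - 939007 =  - 939007^1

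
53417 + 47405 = 100822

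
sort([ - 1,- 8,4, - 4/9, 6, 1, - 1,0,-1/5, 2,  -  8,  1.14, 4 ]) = [-8, - 8,- 1, - 1,-4/9, - 1/5, 0,1,1.14,2,4, 4,  6]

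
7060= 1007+6053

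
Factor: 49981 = 151^1  *331^1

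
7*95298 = 667086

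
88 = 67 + 21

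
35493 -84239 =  - 48746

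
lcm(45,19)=855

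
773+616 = 1389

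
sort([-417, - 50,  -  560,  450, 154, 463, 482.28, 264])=[-560 , - 417, - 50, 154,264,450,463, 482.28] 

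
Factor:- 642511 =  - 41^1 * 15671^1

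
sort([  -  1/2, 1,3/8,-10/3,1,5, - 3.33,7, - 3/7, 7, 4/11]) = [ -10/3, - 3.33, - 1/2, - 3/7,4/11,3/8,1, 1,5,7,7]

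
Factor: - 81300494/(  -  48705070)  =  40650247/24352535 = 5^( - 1)*11^1* 17^1*181^1*1049^ (-1)*1201^1*4643^(- 1 )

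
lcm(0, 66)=0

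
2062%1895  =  167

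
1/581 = 1/581 = 0.00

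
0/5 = 0 = 0.00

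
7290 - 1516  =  5774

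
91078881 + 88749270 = 179828151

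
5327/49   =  108+5/7 = 108.71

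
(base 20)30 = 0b111100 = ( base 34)1Q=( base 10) 60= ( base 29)22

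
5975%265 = 145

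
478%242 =236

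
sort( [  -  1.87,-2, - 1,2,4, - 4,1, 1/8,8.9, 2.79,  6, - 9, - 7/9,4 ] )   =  [ - 9, - 4, - 2, - 1.87, - 1, - 7/9,  1/8, 1,2, 2.79,  4, 4 , 6, 8.9 ]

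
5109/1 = 5109  =  5109.00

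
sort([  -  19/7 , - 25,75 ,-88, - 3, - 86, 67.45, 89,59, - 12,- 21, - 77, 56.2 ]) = [ - 88, - 86, - 77, - 25, - 21, - 12 , - 3, - 19/7,56.2,59,67.45,75,  89]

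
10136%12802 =10136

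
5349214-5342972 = 6242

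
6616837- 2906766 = 3710071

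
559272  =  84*6658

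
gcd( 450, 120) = 30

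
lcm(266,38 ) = 266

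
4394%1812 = 770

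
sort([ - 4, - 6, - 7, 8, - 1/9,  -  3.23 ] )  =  [ - 7, - 6, - 4, - 3.23, - 1/9 , 8] 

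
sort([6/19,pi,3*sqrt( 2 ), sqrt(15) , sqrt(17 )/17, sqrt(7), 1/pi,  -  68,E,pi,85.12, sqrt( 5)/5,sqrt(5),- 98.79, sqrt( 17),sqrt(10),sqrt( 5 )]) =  [- 98.79, - 68,sqrt( 17)/17,6/19,1/pi , sqrt(5 )/5, sqrt(5),sqrt(5 ), sqrt( 7),E,pi,pi,sqrt (10), sqrt(15),sqrt( 17 ),3 *sqrt( 2 ),85.12 ]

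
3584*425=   1523200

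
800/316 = 200/79 = 2.53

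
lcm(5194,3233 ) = 316834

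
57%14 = 1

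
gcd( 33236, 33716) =4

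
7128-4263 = 2865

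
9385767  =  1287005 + 8098762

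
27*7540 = 203580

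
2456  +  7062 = 9518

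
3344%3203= 141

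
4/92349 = 4/92349  =  0.00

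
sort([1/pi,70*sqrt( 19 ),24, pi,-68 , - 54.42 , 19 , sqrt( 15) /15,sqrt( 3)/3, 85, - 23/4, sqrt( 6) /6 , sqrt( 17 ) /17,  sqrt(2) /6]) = [ - 68,-54.42, - 23/4, sqrt (2)/6, sqrt ( 17 ) /17,sqrt( 15)/15,  1/pi,sqrt( 6)/6 , sqrt( 3) /3,pi, 19,24 , 85,70*sqrt( 19 )] 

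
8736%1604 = 716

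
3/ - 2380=-3/2380 = -0.00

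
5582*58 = 323756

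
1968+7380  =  9348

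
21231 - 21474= - 243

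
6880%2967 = 946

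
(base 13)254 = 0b110010111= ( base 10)407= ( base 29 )e1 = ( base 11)340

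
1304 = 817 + 487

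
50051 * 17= 850867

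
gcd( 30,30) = 30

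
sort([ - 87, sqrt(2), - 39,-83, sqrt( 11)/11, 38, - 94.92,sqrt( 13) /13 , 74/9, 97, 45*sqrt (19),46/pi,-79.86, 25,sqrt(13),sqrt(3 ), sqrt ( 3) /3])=[  -  94.92, - 87, - 83,  -  79.86, - 39,sqrt( 13 )/13, sqrt (11)/11, sqrt(3)/3, sqrt (2 ), sqrt( 3), sqrt( 13 ), 74/9, 46/pi , 25, 38, 97,45*sqrt(19) ]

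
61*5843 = 356423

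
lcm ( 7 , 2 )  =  14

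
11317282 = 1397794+9919488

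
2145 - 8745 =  - 6600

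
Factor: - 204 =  - 2^2 * 3^1*17^1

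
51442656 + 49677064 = 101119720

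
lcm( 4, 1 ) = 4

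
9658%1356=166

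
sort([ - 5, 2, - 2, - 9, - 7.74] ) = [-9,-7.74, - 5,-2, 2 ] 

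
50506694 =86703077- 36196383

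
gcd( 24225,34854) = 3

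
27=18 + 9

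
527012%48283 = 44182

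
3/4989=1/1663 = 0.00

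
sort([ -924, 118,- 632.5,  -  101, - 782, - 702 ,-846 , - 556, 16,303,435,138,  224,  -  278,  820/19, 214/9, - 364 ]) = [ - 924,-846, - 782, - 702, - 632.5 , -556, - 364, - 278, - 101,  16,214/9,  820/19, 118,138,224,  303, 435]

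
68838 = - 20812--89650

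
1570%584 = 402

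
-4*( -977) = 3908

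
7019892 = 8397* 836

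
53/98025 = 53/98025=0.00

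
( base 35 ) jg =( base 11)56a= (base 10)681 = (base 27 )p6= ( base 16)2a9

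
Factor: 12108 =2^2*3^1 * 1009^1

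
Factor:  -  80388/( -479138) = 2^1*3^2*7^1*751^( - 1) = 126/751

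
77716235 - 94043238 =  - 16327003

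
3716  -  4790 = -1074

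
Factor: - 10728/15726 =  - 2^2*3^1*149^1*2621^( - 1) =-  1788/2621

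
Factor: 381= 3^1 * 127^1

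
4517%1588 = 1341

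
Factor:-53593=- 53593^1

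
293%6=5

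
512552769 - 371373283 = 141179486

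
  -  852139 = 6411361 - 7263500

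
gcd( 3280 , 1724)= 4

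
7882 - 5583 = 2299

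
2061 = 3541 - 1480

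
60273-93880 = - 33607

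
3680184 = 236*15594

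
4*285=1140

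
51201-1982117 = -1930916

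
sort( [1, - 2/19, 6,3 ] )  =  [ - 2/19,1,  3,6] 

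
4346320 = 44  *98780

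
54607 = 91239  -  36632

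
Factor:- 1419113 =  - 229^1*6197^1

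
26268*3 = 78804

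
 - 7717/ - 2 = 3858 + 1/2 = 3858.50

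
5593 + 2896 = 8489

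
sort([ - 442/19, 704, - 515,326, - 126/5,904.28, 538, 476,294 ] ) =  [ - 515, - 126/5, - 442/19, 294, 326,476, 538, 704,904.28] 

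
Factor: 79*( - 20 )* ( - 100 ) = 2^4*5^3*79^1 = 158000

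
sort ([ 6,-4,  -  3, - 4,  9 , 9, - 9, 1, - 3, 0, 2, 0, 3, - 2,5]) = [ - 9, - 4, -4, - 3, - 3, - 2,0, 0,1, 2, 3,5,6,9, 9 ]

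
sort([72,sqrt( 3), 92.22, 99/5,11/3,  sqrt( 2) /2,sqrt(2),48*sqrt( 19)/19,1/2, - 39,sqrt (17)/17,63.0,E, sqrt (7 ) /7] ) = [ - 39,  sqrt( 17)/17,sqrt( 7)/7,  1/2, sqrt( 2 ) /2,sqrt( 2),sqrt( 3 ),E,11/3,48*sqrt( 19)/19,99/5,63.0 , 72, 92.22 ]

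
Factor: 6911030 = 2^1 * 5^1*7^1*98729^1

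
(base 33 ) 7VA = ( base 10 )8656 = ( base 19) 14ib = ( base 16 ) 21D0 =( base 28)b14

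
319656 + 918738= 1238394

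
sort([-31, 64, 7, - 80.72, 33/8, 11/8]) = [ - 80.72, - 31 , 11/8,33/8, 7,64] 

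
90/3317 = 90/3317 = 0.03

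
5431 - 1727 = 3704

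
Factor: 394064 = 2^4*11^1 *2239^1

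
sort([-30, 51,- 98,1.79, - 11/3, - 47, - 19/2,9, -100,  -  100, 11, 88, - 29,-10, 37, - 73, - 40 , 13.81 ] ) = [ - 100, - 100, - 98, - 73,- 47, - 40, - 30, - 29,  -  10, - 19/2, - 11/3 , 1.79, 9, 11,13.81, 37,51, 88 ]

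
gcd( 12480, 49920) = 12480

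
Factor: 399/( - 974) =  - 2^(-1)*3^1*7^1*19^1*487^( - 1) 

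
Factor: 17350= 2^1* 5^2* 347^1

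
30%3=0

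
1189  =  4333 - 3144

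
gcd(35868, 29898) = 6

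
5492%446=140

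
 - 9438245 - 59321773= - 68760018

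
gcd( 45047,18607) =1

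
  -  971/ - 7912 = 971/7912 = 0.12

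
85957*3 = 257871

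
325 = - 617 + 942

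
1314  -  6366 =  - 5052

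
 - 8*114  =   - 912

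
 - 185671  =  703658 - 889329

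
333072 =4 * 83268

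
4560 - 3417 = 1143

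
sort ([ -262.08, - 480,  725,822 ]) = [-480,  -  262.08  ,  725,822 ] 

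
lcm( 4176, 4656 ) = 405072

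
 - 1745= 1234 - 2979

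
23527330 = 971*24230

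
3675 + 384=4059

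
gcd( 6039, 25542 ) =99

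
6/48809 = 6/48809 = 0.00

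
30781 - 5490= 25291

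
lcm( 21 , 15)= 105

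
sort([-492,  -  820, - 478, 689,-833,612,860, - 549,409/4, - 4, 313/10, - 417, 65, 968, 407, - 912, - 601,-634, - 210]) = [-912 ,-833, - 820,-634, - 601,-549, - 492 , -478 , - 417,  -  210, - 4,313/10, 65,409/4 , 407, 612,  689 , 860, 968 ] 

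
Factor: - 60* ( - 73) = 4380 = 2^2*3^1 * 5^1*73^1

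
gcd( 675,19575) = 675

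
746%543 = 203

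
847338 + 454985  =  1302323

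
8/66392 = 1/8299 = 0.00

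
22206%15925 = 6281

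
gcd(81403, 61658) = 1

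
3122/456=1561/228=6.85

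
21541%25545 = 21541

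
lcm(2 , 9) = 18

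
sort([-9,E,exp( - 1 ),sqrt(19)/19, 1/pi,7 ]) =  [ - 9,sqrt( 19 )/19,1/pi, exp(-1 ),E,7 ] 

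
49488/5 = 9897 + 3/5  =  9897.60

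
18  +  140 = 158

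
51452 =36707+14745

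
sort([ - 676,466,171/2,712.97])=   [ - 676,  171/2,466 , 712.97]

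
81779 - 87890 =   -  6111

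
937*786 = 736482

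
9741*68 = 662388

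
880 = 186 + 694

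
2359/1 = 2359 = 2359.00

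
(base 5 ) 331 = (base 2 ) 1011011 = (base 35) 2l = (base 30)31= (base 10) 91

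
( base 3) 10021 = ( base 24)3g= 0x58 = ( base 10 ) 88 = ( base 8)130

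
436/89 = 436/89 = 4.90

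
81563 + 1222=82785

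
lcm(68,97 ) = 6596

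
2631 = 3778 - 1147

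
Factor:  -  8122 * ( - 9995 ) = 2^1 *5^1*31^1*131^1*1999^1  =  81179390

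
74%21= 11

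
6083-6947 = - 864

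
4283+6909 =11192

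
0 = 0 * 2052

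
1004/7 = 143 + 3/7 = 143.43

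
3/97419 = 1/32473 = 0.00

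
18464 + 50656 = 69120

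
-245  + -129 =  - 374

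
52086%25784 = 518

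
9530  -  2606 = 6924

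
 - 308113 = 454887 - 763000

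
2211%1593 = 618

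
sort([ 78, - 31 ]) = [  -  31, 78] 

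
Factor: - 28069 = - 28069^1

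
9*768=6912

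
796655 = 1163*685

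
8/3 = 8/3 = 2.67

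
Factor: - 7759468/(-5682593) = 2^2*7^ ( - 1 )*811799^( - 1 )*1939867^1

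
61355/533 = 61355/533 =115.11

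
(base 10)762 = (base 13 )468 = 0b1011111010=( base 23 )1a3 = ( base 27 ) 116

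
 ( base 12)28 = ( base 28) 14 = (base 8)40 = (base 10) 32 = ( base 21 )1B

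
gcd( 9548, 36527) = 1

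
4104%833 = 772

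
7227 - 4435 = 2792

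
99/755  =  99/755 = 0.13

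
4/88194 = 2/44097 = 0.00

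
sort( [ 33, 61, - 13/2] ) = [  -  13/2,  33, 61 ] 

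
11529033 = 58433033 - 46904000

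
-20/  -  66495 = 4/13299 =0.00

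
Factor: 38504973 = 3^1*13^1*967^1 * 1021^1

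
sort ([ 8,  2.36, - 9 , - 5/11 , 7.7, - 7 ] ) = [ - 9, - 7,-5/11,2.36, 7.7,8] 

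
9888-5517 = 4371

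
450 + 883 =1333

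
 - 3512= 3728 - 7240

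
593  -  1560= - 967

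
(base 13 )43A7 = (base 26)dok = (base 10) 9432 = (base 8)22330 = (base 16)24d8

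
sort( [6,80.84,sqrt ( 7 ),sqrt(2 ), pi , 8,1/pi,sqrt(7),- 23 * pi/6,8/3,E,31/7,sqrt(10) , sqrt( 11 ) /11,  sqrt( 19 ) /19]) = [ - 23*pi/6 , sqrt( 19)/19, sqrt( 11) /11,1/pi , sqrt( 2),sqrt( 7 ), sqrt(7),  8/3,E,pi, sqrt( 10 ), 31/7,6 , 8 , 80.84 ]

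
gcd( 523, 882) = 1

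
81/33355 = 81/33355 = 0.00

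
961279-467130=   494149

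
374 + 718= 1092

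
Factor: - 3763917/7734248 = - 2^(  -  3 )*3^2*113^1*3701^1*966781^(-1) 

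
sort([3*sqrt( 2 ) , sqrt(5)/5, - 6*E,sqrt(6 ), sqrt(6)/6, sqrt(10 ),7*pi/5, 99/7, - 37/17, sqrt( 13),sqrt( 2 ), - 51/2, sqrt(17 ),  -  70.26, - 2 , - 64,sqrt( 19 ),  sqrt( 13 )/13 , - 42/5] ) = [ - 70.26,- 64 , - 51/2 ,-6*E,-42/5,  -  37/17,-2, sqrt( 13) /13  ,  sqrt( 6 ) /6, sqrt(5) /5,  sqrt( 2 ),sqrt( 6 ), sqrt(10 ), sqrt (13), sqrt( 17),3*sqrt( 2),sqrt( 19 ), 7*pi/5, 99/7 ] 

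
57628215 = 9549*6035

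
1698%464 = 306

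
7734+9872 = 17606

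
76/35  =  2  +  6/35 = 2.17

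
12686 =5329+7357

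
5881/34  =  5881/34=172.97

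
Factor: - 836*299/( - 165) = 22724/15  =  2^2* 3^ ( - 1)*5^(  -  1)*13^1*19^1*23^1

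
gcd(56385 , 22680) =315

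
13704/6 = 2284 = 2284.00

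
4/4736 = 1/1184= 0.00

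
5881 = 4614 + 1267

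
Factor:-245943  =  -3^3 * 9109^1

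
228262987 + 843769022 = 1072032009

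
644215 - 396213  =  248002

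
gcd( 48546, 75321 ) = 9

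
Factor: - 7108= - 2^2*1777^1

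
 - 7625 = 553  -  8178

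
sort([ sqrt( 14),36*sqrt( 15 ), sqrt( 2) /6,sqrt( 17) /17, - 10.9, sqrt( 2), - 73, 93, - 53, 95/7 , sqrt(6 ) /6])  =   [-73, - 53,-10.9 , sqrt( 2) /6, sqrt(17)/17,sqrt( 6 ) /6, sqrt( 2), sqrt( 14), 95/7,93, 36*sqrt( 15) ] 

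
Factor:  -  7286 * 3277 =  - 23876222 = -2^1*29^1*113^1*3643^1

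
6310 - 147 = 6163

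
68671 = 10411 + 58260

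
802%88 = 10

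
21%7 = 0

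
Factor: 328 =2^3*41^1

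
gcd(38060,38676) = 44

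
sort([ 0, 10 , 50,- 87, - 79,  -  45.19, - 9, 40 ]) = [-87,-79,- 45.19, - 9,0, 10, 40, 50 ] 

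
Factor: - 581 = -7^1*83^1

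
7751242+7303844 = 15055086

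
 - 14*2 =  - 28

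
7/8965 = 7/8965   =  0.00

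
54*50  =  2700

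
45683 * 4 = 182732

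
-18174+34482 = 16308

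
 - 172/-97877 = 172/97877 = 0.00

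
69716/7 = 69716/7= 9959.43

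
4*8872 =35488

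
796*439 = 349444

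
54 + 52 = 106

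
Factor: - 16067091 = -3^1 * 17^1*47^1 * 6703^1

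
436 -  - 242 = 678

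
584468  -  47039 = 537429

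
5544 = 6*924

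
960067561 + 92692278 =1052759839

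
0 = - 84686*0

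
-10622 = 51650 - 62272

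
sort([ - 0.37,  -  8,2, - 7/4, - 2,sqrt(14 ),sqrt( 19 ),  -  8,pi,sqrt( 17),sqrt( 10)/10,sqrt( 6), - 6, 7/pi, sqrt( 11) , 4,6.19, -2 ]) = [ - 8,  -  8, - 6, - 2,-2, - 7/4, - 0.37,sqrt( 10)/10  ,  2 , 7/pi, sqrt( 6),pi , sqrt( 11 ),  sqrt(14), 4 , sqrt( 17),sqrt(19), 6.19]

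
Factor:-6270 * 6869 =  - 43068630= - 2^1*3^1*5^1*11^1*19^1*6869^1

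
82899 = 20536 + 62363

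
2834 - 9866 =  - 7032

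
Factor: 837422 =2^1*433^1*967^1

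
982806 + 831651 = 1814457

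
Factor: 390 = 2^1  *3^1*5^1*13^1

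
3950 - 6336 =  - 2386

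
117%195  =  117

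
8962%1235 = 317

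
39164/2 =19582 = 19582.00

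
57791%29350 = 28441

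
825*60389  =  49820925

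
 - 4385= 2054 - 6439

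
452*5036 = 2276272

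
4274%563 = 333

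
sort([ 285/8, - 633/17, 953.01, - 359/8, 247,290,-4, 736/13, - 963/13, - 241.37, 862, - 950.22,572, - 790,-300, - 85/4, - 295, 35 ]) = [ - 950.22 ,- 790,-300, - 295, - 241.37, - 963/13, -359/8,-633/17, - 85/4,  -  4, 35, 285/8, 736/13,247,290,  572,  862, 953.01 ]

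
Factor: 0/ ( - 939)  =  0= 0^1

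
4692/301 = 4692/301 = 15.59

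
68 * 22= 1496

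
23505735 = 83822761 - 60317026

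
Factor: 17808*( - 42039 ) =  - 2^4*3^6*7^1*53^1*173^1 = -748630512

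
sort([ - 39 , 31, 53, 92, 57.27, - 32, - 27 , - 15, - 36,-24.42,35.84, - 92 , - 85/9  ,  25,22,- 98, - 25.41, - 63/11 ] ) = [ -98, - 92,-39, - 36 , - 32, - 27 , - 25.41, - 24.42, - 15,-85/9, - 63/11, 22, 25,31, 35.84, 53, 57.27, 92]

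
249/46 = 5 + 19/46 = 5.41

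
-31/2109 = -1 + 2078/2109 = -0.01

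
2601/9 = 289 = 289.00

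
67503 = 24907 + 42596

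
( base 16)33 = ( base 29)1M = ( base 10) 51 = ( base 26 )1p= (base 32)1j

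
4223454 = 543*7778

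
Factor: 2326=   2^1*1163^1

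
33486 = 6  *5581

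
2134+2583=4717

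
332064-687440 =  - 355376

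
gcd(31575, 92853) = 3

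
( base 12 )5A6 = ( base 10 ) 846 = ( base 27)149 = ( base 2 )1101001110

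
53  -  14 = 39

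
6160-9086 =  - 2926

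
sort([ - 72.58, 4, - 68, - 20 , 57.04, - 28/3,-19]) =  [-72.58,-68, - 20, - 19, - 28/3,4 , 57.04] 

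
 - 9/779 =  - 1 + 770/779 =- 0.01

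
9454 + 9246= 18700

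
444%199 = 46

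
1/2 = 1/2= 0.50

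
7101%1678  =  389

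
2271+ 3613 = 5884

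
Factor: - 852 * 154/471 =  -43736/157= - 2^3*7^1 * 11^1*71^1 * 157^( - 1)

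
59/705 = 59/705 =0.08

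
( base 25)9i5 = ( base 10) 6080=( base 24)ad8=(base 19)GG0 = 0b1011111000000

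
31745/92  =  345+5/92 = 345.05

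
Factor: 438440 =2^3 * 5^1 * 97^1 * 113^1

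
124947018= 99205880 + 25741138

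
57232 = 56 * 1022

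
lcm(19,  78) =1482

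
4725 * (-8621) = -40734225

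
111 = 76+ 35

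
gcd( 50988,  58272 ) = 7284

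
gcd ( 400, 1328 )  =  16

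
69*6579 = 453951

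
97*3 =291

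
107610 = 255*422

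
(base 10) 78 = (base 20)3i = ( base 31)2g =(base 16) 4e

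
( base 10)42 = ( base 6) 110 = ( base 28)1e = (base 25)1h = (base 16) 2a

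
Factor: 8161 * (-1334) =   -  2^1*23^1 * 29^1 * 8161^1 =- 10886774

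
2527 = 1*2527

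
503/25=20 + 3/25 = 20.12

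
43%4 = 3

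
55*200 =11000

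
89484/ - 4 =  - 22371 + 0/1 = - 22371.00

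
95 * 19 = 1805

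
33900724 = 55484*611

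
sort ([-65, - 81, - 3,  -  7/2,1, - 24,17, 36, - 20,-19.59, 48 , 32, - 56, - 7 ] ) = [- 81 , - 65, - 56, - 24 , - 20,- 19.59,- 7, - 7/2, - 3, 1, 17,32, 36, 48]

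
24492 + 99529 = 124021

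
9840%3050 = 690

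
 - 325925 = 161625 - 487550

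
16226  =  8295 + 7931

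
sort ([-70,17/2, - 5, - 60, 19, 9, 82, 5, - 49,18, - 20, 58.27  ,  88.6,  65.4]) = [ - 70 ,  -  60, - 49, - 20, - 5, 5, 17/2,9,  18, 19, 58.27,65.4, 82, 88.6 ]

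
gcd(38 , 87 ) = 1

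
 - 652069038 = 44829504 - 696898542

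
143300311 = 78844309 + 64456002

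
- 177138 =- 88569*2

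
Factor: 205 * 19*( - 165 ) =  - 642675 = - 3^1*5^2*11^1*19^1*41^1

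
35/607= 35/607 = 0.06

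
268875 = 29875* 9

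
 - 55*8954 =-492470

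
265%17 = 10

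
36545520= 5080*7194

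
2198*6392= 14049616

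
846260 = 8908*95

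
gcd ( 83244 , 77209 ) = 1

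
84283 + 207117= 291400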